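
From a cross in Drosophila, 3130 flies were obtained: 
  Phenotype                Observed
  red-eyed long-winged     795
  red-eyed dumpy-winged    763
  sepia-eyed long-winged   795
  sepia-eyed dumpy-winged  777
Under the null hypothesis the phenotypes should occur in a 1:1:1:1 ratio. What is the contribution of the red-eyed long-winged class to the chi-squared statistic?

0.200

Under the 1:1:1:1 hypothesis (Σ ratio = 4, N = 3130):
  red-eyed long-winged: 3130 × 1/4 = 782.5
  red-eyed dumpy-winged: 3130 × 1/4 = 782.5
  sepia-eyed long-winged: 3130 × 1/4 = 782.5
  sepia-eyed dumpy-winged: 3130 × 1/4 = 782.5
Contribution of red-eyed long-winged: (795 − 782.5)² / 782.5 = 0.1997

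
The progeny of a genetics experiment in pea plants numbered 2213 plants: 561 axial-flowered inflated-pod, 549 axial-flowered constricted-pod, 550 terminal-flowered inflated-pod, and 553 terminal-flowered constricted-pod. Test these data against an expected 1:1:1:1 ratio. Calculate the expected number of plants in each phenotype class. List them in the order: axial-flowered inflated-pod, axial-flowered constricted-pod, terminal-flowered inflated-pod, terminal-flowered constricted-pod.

553.25, 553.25, 553.25, 553.25

Under the 1:1:1:1 hypothesis (Σ ratio = 4, N = 2213):
  axial-flowered inflated-pod: 2213 × 1/4 = 553.25
  axial-flowered constricted-pod: 2213 × 1/4 = 553.25
  terminal-flowered inflated-pod: 2213 × 1/4 = 553.25
  terminal-flowered constricted-pod: 2213 × 1/4 = 553.25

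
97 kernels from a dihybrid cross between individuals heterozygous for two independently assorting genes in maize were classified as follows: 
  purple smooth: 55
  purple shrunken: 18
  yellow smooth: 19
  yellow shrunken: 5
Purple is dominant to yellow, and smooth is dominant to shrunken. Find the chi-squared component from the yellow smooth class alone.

0.036

A dihybrid F₂ with independent assortment and complete dominance at both loci gives a 9:3:3:1 phenotypic ratio.
The 9:3:3:1 ratio has 16 parts, so with N = 97 the expected counts are:
  purple smooth: 97 × 9/16 = 54.5625
  purple shrunken: 97 × 3/16 = 18.1875
  yellow smooth: 97 × 3/16 = 18.1875
  yellow shrunken: 97 × 1/16 = 6.0625
Contribution of yellow smooth: (19 − 18.1875)² / 18.1875 = 0.0363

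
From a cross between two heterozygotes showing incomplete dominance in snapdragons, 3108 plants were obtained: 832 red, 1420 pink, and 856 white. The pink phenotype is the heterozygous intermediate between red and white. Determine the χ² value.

23.480

With incomplete dominance, a heterozygote × heterozygote cross gives a 1:2:1 phenotypic ratio.
Expected counts for N = 3108 under a 1:2:1 ratio (total parts = 4):
  red: 3108 × 1/4 = 777
  pink: 3108 × 2/4 = 1554
  white: 3108 × 1/4 = 777
χ² = Σ (O − E)² / E
  red: (832 − 777)² / 777 = 3.8932
  pink: (1420 − 1554)² / 1554 = 11.5547
  white: (856 − 777)² / 777 = 8.0322
χ² = 3.8932 + 11.5547 + 8.0322 = 23.4801 ≈ 23.480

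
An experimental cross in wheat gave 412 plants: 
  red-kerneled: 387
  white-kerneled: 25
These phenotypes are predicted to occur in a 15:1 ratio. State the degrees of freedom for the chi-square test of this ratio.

1

A goodness-of-fit test with 2 phenotype classes has df = 2 − 1 = 1.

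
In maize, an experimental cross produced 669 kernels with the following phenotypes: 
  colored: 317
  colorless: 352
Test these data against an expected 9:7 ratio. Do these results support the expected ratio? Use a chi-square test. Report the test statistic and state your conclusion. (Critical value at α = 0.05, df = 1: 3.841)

21.368; not consistent

Under the 9:7 hypothesis (Σ ratio = 16, N = 669):
  colored: 669 × 9/16 = 376.3125
  colorless: 669 × 7/16 = 292.6875
χ² = Σ (O − E)² / E
  colored: (317 − 376.3125)² / 376.3125 = 9.3485
  colorless: (352 − 292.6875)² / 292.6875 = 12.0196
χ² = 9.3485 + 12.0196 = 21.3681 ≈ 21.368
Degrees of freedom = 2 − 1 = 1; critical value at α = 0.05 is 3.841.
Since 21.368 > 3.841, we reject the null hypothesis — the data do not fit the 9:7 ratio.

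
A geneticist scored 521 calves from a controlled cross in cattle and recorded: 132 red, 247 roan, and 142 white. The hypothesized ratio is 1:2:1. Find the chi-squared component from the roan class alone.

The 1:2:1 ratio has 4 parts, so with N = 521 the expected counts are:
  red: 521 × 1/4 = 130.25
  roan: 521 × 2/4 = 260.5
  white: 521 × 1/4 = 130.25
Contribution of roan: (247 − 260.5)² / 260.5 = 0.6996

0.700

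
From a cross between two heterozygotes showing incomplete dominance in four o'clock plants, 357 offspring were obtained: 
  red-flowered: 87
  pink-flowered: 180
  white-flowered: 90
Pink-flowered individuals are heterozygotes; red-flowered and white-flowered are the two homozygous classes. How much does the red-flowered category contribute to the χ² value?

With incomplete dominance, a heterozygote × heterozygote cross gives a 1:2:1 phenotypic ratio.
Total ratio parts = 4. Expected numbers out of 357:
  red-flowered: 357 × 1/4 = 89.25
  pink-flowered: 357 × 2/4 = 178.5
  white-flowered: 357 × 1/4 = 89.25
Contribution of red-flowered: (87 − 89.25)² / 89.25 = 0.0567

0.057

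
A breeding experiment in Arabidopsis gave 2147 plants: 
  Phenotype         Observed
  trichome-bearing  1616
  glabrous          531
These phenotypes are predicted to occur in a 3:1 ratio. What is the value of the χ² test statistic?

Expected counts for N = 2147 under a 3:1 ratio (total parts = 4):
  trichome-bearing: 2147 × 3/4 = 1610.25
  glabrous: 2147 × 1/4 = 536.75
χ² = Σ (O − E)² / E
  trichome-bearing: (1616 − 1610.25)² / 1610.25 = 0.0205
  glabrous: (531 − 536.75)² / 536.75 = 0.0616
χ² = 0.0205 + 0.0616 = 0.0821 ≈ 0.082

0.082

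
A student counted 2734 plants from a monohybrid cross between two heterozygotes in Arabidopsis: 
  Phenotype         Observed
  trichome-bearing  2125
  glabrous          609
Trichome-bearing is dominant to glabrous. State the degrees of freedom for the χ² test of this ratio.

1

For a monohybrid cross between heterozygotes with complete dominance, the expected phenotypic ratio is 3:1.
A goodness-of-fit test with 2 phenotype classes has df = 2 − 1 = 1.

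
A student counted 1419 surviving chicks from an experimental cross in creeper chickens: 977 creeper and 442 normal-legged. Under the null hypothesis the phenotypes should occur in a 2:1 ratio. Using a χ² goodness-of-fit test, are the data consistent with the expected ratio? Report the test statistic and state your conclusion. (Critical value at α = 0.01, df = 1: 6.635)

3.048; consistent

Expected counts for N = 1419 under a 2:1 ratio (total parts = 3):
  creeper: 1419 × 2/3 = 946
  normal-legged: 1419 × 1/3 = 473
χ² = Σ (O − E)² / E
  creeper: (977 − 946)² / 946 = 1.0159
  normal-legged: (442 − 473)² / 473 = 2.0317
χ² = 1.0159 + 2.0317 = 3.0476 ≈ 3.048
Degrees of freedom = 2 − 1 = 1; critical value at α = 0.01 is 6.635.
Since 3.048 < 6.635, we fail to reject the null hypothesis — the data are consistent with the 2:1 ratio.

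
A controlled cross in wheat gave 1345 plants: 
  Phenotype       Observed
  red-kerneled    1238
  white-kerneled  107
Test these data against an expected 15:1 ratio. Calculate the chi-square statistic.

6.676

Total ratio parts = 16. Expected numbers out of 1345:
  red-kerneled: 1345 × 15/16 = 1260.9375
  white-kerneled: 1345 × 1/16 = 84.0625
χ² = Σ (O − E)² / E
  red-kerneled: (1238 − 1260.9375)² / 1260.9375 = 0.4173
  white-kerneled: (107 − 84.0625)² / 84.0625 = 6.2588
χ² = 0.4173 + 6.2588 = 6.6761 ≈ 6.676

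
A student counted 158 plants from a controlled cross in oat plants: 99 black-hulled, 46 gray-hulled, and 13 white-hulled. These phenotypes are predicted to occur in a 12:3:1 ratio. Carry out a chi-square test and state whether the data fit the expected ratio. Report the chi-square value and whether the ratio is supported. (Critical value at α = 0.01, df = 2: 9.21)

13.249; not consistent

Under the 12:3:1 hypothesis (Σ ratio = 16, N = 158):
  black-hulled: 158 × 12/16 = 118.5
  gray-hulled: 158 × 3/16 = 29.625
  white-hulled: 158 × 1/16 = 9.875
χ² = Σ (O − E)² / E
  black-hulled: (99 − 118.5)² / 118.5 = 3.2089
  gray-hulled: (46 − 29.625)² / 29.625 = 9.0512
  white-hulled: (13 − 9.875)² / 9.875 = 0.9889
χ² = 3.2089 + 9.0512 + 0.9889 = 13.249
Degrees of freedom = 3 − 1 = 2; critical value at α = 0.01 is 9.21.
Since 13.249 > 9.21, we reject the null hypothesis — the data do not fit the 12:3:1 ratio.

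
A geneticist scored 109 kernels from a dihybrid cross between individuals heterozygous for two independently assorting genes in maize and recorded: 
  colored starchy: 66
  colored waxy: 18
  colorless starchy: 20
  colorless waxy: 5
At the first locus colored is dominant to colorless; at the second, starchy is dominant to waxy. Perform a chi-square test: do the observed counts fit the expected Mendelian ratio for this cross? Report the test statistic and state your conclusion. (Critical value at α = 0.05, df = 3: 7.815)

1.141; consistent

A dihybrid F₂ with independent assortment and complete dominance at both loci gives a 9:3:3:1 phenotypic ratio.
Under the 9:3:3:1 hypothesis (Σ ratio = 16, N = 109):
  colored starchy: 109 × 9/16 = 61.3125
  colored waxy: 109 × 3/16 = 20.4375
  colorless starchy: 109 × 3/16 = 20.4375
  colorless waxy: 109 × 1/16 = 6.8125
χ² = Σ (O − E)² / E
  colored starchy: (66 − 61.3125)² / 61.3125 = 0.3584
  colored waxy: (18 − 20.4375)² / 20.4375 = 0.2907
  colorless starchy: (20 − 20.4375)² / 20.4375 = 0.0094
  colorless waxy: (5 − 6.8125)² / 6.8125 = 0.4822
χ² = 0.3584 + 0.2907 + 0.0094 + 0.4822 = 1.1407 ≈ 1.141
Degrees of freedom = 4 − 1 = 3; critical value at α = 0.05 is 7.815.
Since 1.141 < 7.815, we fail to reject the null hypothesis — the data are consistent with the 9:3:3:1 ratio.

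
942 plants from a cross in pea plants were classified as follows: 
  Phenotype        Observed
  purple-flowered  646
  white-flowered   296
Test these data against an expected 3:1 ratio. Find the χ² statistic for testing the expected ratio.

Under the 3:1 hypothesis (Σ ratio = 4, N = 942):
  purple-flowered: 942 × 3/4 = 706.5
  white-flowered: 942 × 1/4 = 235.5
χ² = Σ (O − E)² / E
  purple-flowered: (646 − 706.5)² / 706.5 = 5.1808
  white-flowered: (296 − 235.5)² / 235.5 = 15.5425
χ² = 5.1808 + 15.5425 = 20.7233 ≈ 20.723

20.723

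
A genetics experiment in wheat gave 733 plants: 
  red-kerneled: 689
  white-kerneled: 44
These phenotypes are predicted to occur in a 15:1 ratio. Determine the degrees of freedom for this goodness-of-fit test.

1

A goodness-of-fit test with 2 phenotype classes has df = 2 − 1 = 1.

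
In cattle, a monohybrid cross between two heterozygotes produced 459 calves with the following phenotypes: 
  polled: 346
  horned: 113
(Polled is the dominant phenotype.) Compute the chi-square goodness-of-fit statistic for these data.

0.036

For a monohybrid cross between heterozygotes with complete dominance, the expected phenotypic ratio is 3:1.
Expected counts for N = 459 under a 3:1 ratio (total parts = 4):
  polled: 459 × 3/4 = 344.25
  horned: 459 × 1/4 = 114.75
χ² = Σ (O − E)² / E
  polled: (346 − 344.25)² / 344.25 = 0.0089
  horned: (113 − 114.75)² / 114.75 = 0.0267
χ² = 0.0089 + 0.0267 = 0.0356 ≈ 0.036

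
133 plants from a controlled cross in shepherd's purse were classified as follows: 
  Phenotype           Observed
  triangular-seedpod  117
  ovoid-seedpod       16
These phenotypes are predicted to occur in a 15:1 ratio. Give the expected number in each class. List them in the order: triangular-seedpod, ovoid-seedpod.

124.6875, 8.3125

Total ratio parts = 16. Expected numbers out of 133:
  triangular-seedpod: 133 × 15/16 = 124.6875
  ovoid-seedpod: 133 × 1/16 = 8.3125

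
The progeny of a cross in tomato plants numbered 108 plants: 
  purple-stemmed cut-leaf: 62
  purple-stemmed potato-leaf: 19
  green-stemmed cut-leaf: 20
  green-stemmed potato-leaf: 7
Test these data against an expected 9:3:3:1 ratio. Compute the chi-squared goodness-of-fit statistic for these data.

0.115

Total ratio parts = 16. Expected numbers out of 108:
  purple-stemmed cut-leaf: 108 × 9/16 = 60.75
  purple-stemmed potato-leaf: 108 × 3/16 = 20.25
  green-stemmed cut-leaf: 108 × 3/16 = 20.25
  green-stemmed potato-leaf: 108 × 1/16 = 6.75
χ² = Σ (O − E)² / E
  purple-stemmed cut-leaf: (62 − 60.75)² / 60.75 = 0.0257
  purple-stemmed potato-leaf: (19 − 20.25)² / 20.25 = 0.0772
  green-stemmed cut-leaf: (20 − 20.25)² / 20.25 = 0.0031
  green-stemmed potato-leaf: (7 − 6.75)² / 6.75 = 0.0093
χ² = 0.0257 + 0.0772 + 0.0031 + 0.0093 = 0.1153 ≈ 0.115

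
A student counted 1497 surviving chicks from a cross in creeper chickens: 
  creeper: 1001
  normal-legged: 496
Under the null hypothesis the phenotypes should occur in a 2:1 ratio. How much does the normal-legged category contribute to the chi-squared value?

Under the 2:1 hypothesis (Σ ratio = 3, N = 1497):
  creeper: 1497 × 2/3 = 998
  normal-legged: 1497 × 1/3 = 499
Contribution of normal-legged: (496 − 499)² / 499 = 0.0180

0.018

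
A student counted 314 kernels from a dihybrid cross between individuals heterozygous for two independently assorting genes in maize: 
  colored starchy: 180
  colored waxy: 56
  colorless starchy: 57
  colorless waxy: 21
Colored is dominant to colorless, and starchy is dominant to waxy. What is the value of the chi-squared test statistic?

0.361

A dihybrid F₂ with independent assortment and complete dominance at both loci gives a 9:3:3:1 phenotypic ratio.
The 9:3:3:1 ratio has 16 parts, so with N = 314 the expected counts are:
  colored starchy: 314 × 9/16 = 176.625
  colored waxy: 314 × 3/16 = 58.875
  colorless starchy: 314 × 3/16 = 58.875
  colorless waxy: 314 × 1/16 = 19.625
χ² = Σ (O − E)² / E
  colored starchy: (180 − 176.625)² / 176.625 = 0.0645
  colored waxy: (56 − 58.875)² / 58.875 = 0.1404
  colorless starchy: (57 − 58.875)² / 58.875 = 0.0597
  colorless waxy: (21 − 19.625)² / 19.625 = 0.0963
χ² = 0.0645 + 0.1404 + 0.0597 + 0.0963 = 0.3609 ≈ 0.361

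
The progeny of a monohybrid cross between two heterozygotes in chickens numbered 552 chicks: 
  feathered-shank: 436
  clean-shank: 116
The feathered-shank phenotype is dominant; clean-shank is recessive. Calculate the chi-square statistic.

For a monohybrid cross between heterozygotes with complete dominance, the expected phenotypic ratio is 3:1.
Under the 3:1 hypothesis (Σ ratio = 4, N = 552):
  feathered-shank: 552 × 3/4 = 414
  clean-shank: 552 × 1/4 = 138
χ² = Σ (O − E)² / E
  feathered-shank: (436 − 414)² / 414 = 1.1691
  clean-shank: (116 − 138)² / 138 = 3.5072
χ² = 1.1691 + 3.5072 = 4.6763 ≈ 4.676

4.676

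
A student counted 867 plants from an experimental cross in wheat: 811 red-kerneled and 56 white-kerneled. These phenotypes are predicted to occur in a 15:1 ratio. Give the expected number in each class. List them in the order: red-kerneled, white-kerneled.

Expected counts for N = 867 under a 15:1 ratio (total parts = 16):
  red-kerneled: 867 × 15/16 = 812.8125
  white-kerneled: 867 × 1/16 = 54.1875

812.8125, 54.1875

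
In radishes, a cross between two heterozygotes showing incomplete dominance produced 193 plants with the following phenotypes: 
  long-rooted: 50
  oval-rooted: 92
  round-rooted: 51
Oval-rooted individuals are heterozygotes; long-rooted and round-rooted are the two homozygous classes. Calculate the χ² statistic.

With incomplete dominance, a heterozygote × heterozygote cross gives a 1:2:1 phenotypic ratio.
Total ratio parts = 4. Expected numbers out of 193:
  long-rooted: 193 × 1/4 = 48.25
  oval-rooted: 193 × 2/4 = 96.5
  round-rooted: 193 × 1/4 = 48.25
χ² = Σ (O − E)² / E
  long-rooted: (50 − 48.25)² / 48.25 = 0.0635
  oval-rooted: (92 − 96.5)² / 96.5 = 0.2098
  round-rooted: (51 − 48.25)² / 48.25 = 0.1567
χ² = 0.0635 + 0.2098 + 0.1567 = 0.430

0.430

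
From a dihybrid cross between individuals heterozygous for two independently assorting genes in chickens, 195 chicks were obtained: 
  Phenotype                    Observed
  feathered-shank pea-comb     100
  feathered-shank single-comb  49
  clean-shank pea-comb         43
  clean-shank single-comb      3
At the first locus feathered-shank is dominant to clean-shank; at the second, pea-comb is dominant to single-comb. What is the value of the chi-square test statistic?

13.146

A dihybrid F₂ with independent assortment and complete dominance at both loci gives a 9:3:3:1 phenotypic ratio.
The 9:3:3:1 ratio has 16 parts, so with N = 195 the expected counts are:
  feathered-shank pea-comb: 195 × 9/16 = 109.6875
  feathered-shank single-comb: 195 × 3/16 = 36.5625
  clean-shank pea-comb: 195 × 3/16 = 36.5625
  clean-shank single-comb: 195 × 1/16 = 12.1875
χ² = Σ (O − E)² / E
  feathered-shank pea-comb: (100 − 109.6875)² / 109.6875 = 0.8556
  feathered-shank single-comb: (49 − 36.5625)² / 36.5625 = 4.2309
  clean-shank pea-comb: (43 − 36.5625)² / 36.5625 = 1.1334
  clean-shank single-comb: (3 − 12.1875)² / 12.1875 = 6.9260
χ² = 0.8556 + 4.2309 + 1.1334 + 6.9260 = 13.1459 ≈ 13.146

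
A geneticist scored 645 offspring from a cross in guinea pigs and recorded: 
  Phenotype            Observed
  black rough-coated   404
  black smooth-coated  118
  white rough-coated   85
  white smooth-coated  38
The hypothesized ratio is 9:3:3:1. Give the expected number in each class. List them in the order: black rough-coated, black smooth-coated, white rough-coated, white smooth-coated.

Expected counts for N = 645 under a 9:3:3:1 ratio (total parts = 16):
  black rough-coated: 645 × 9/16 = 362.8125
  black smooth-coated: 645 × 3/16 = 120.9375
  white rough-coated: 645 × 3/16 = 120.9375
  white smooth-coated: 645 × 1/16 = 40.3125

362.8125, 120.9375, 120.9375, 40.3125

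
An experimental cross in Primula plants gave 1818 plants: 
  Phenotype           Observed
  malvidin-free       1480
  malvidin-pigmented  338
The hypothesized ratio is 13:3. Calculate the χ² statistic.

Expected counts for N = 1818 under a 13:3 ratio (total parts = 16):
  malvidin-free: 1818 × 13/16 = 1477.125
  malvidin-pigmented: 1818 × 3/16 = 340.875
χ² = Σ (O − E)² / E
  malvidin-free: (1480 − 1477.125)² / 1477.125 = 0.0056
  malvidin-pigmented: (338 − 340.875)² / 340.875 = 0.0242
χ² = 0.0056 + 0.0242 = 0.0298 ≈ 0.030

0.030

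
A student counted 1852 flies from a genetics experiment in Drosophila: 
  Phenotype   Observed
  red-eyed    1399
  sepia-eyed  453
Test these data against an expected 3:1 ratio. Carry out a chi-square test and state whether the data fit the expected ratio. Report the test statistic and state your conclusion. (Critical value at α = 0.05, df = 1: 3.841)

The 3:1 ratio has 4 parts, so with N = 1852 the expected counts are:
  red-eyed: 1852 × 3/4 = 1389
  sepia-eyed: 1852 × 1/4 = 463
χ² = Σ (O − E)² / E
  red-eyed: (1399 − 1389)² / 1389 = 0.0720
  sepia-eyed: (453 − 463)² / 463 = 0.2160
χ² = 0.0720 + 0.2160 = 0.288
Degrees of freedom = 2 − 1 = 1; critical value at α = 0.05 is 3.841.
Since 0.288 < 3.841, we fail to reject the null hypothesis — the data are consistent with the 3:1 ratio.

0.288; consistent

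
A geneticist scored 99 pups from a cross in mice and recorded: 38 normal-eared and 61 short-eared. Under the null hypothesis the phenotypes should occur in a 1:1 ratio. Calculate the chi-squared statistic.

5.343

The 1:1 ratio has 2 parts, so with N = 99 the expected counts are:
  normal-eared: 99 × 1/2 = 49.5
  short-eared: 99 × 1/2 = 49.5
χ² = Σ (O − E)² / E
  normal-eared: (38 − 49.5)² / 49.5 = 2.6717
  short-eared: (61 − 49.5)² / 49.5 = 2.6717
χ² = 2.6717 + 2.6717 = 5.3434 ≈ 5.343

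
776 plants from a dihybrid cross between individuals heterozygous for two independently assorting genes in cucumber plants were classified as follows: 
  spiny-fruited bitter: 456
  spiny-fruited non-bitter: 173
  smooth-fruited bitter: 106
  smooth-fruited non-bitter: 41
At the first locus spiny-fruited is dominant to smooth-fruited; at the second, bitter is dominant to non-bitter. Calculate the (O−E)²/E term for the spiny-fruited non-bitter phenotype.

5.198

A dihybrid F₂ with independent assortment and complete dominance at both loci gives a 9:3:3:1 phenotypic ratio.
Expected counts for N = 776 under a 9:3:3:1 ratio (total parts = 16):
  spiny-fruited bitter: 776 × 9/16 = 436.5
  spiny-fruited non-bitter: 776 × 3/16 = 145.5
  smooth-fruited bitter: 776 × 3/16 = 145.5
  smooth-fruited non-bitter: 776 × 1/16 = 48.5
Contribution of spiny-fruited non-bitter: (173 − 145.5)² / 145.5 = 5.1976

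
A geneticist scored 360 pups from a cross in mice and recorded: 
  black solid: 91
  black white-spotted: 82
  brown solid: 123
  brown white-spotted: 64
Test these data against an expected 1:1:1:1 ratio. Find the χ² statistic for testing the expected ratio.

20.333

Total ratio parts = 4. Expected numbers out of 360:
  black solid: 360 × 1/4 = 90
  black white-spotted: 360 × 1/4 = 90
  brown solid: 360 × 1/4 = 90
  brown white-spotted: 360 × 1/4 = 90
χ² = Σ (O − E)² / E
  black solid: (91 − 90)² / 90 = 0.0111
  black white-spotted: (82 − 90)² / 90 = 0.7111
  brown solid: (123 − 90)² / 90 = 12.1000
  brown white-spotted: (64 − 90)² / 90 = 7.5111
χ² = 0.0111 + 0.7111 + 12.1000 + 7.5111 = 20.3333 ≈ 20.333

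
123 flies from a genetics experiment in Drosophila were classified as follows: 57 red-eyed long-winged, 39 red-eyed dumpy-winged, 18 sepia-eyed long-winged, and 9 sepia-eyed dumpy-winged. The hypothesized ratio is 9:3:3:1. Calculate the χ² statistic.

14.496

Total ratio parts = 16. Expected numbers out of 123:
  red-eyed long-winged: 123 × 9/16 = 69.1875
  red-eyed dumpy-winged: 123 × 3/16 = 23.0625
  sepia-eyed long-winged: 123 × 3/16 = 23.0625
  sepia-eyed dumpy-winged: 123 × 1/16 = 7.6875
χ² = Σ (O − E)² / E
  red-eyed long-winged: (57 − 69.1875)² / 69.1875 = 2.1468
  red-eyed dumpy-winged: (39 − 23.0625)² / 23.0625 = 11.0137
  sepia-eyed long-winged: (18 − 23.0625)² / 23.0625 = 1.1113
  sepia-eyed dumpy-winged: (9 − 7.6875)² / 7.6875 = 0.2241
χ² = 2.1468 + 11.0137 + 1.1113 + 0.2241 = 14.4959 ≈ 14.496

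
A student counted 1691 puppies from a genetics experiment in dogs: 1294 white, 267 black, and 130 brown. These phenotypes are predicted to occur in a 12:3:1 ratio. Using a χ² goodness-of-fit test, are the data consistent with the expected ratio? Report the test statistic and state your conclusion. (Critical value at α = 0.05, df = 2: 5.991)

14.020; not consistent

Expected counts for N = 1691 under a 12:3:1 ratio (total parts = 16):
  white: 1691 × 12/16 = 1268.25
  black: 1691 × 3/16 = 317.0625
  brown: 1691 × 1/16 = 105.6875
χ² = Σ (O − E)² / E
  white: (1294 − 1268.25)² / 1268.25 = 0.5228
  black: (267 − 317.0625)² / 317.0625 = 7.9046
  brown: (130 − 105.6875)² / 105.6875 = 5.5929
χ² = 0.5228 + 7.9046 + 5.5929 = 14.0203 ≈ 14.020
Degrees of freedom = 3 − 1 = 2; critical value at α = 0.05 is 5.991.
Since 14.020 > 5.991, we reject the null hypothesis — the data do not fit the 12:3:1 ratio.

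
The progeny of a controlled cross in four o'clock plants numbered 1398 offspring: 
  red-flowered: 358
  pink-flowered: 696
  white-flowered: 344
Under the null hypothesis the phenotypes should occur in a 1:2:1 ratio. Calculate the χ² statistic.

Under the 1:2:1 hypothesis (Σ ratio = 4, N = 1398):
  red-flowered: 1398 × 1/4 = 349.5
  pink-flowered: 1398 × 2/4 = 699
  white-flowered: 1398 × 1/4 = 349.5
χ² = Σ (O − E)² / E
  red-flowered: (358 − 349.5)² / 349.5 = 0.2067
  pink-flowered: (696 − 699)² / 699 = 0.0129
  white-flowered: (344 − 349.5)² / 349.5 = 0.0866
χ² = 0.2067 + 0.0129 + 0.0866 = 0.3062 ≈ 0.306

0.306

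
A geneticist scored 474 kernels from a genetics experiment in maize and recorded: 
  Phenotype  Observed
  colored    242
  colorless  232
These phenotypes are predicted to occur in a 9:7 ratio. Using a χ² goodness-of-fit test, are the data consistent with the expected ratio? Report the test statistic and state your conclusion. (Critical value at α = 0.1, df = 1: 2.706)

5.198; not consistent

Total ratio parts = 16. Expected numbers out of 474:
  colored: 474 × 9/16 = 266.625
  colorless: 474 × 7/16 = 207.375
χ² = Σ (O − E)² / E
  colored: (242 − 266.625)² / 266.625 = 2.2743
  colorless: (232 − 207.375)² / 207.375 = 2.9241
χ² = 2.2743 + 2.9241 = 5.1984 ≈ 5.198
Degrees of freedom = 2 − 1 = 1; critical value at α = 0.1 is 2.706.
Since 5.198 > 2.706, we reject the null hypothesis — the data do not fit the 9:7 ratio.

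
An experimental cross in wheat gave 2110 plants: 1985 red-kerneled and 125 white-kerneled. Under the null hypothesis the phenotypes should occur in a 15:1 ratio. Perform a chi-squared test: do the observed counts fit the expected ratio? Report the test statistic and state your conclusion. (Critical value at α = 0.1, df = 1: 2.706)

Under the 15:1 hypothesis (Σ ratio = 16, N = 2110):
  red-kerneled: 2110 × 15/16 = 1978.125
  white-kerneled: 2110 × 1/16 = 131.875
χ² = Σ (O − E)² / E
  red-kerneled: (1985 − 1978.125)² / 1978.125 = 0.0239
  white-kerneled: (125 − 131.875)² / 131.875 = 0.3584
χ² = 0.0239 + 0.3584 = 0.3823 ≈ 0.382
Degrees of freedom = 2 − 1 = 1; critical value at α = 0.1 is 2.706.
Since 0.382 < 2.706, we fail to reject the null hypothesis — the data are consistent with the 15:1 ratio.

0.382; consistent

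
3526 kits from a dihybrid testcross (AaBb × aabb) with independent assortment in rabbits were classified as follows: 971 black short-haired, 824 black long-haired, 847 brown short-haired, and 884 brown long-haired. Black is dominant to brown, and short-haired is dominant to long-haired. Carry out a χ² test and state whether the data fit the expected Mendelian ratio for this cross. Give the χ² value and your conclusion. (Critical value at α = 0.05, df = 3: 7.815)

14.195; not consistent

A dihybrid testcross with independent assortment gives a 1:1:1:1 ratio.
Total ratio parts = 4. Expected numbers out of 3526:
  black short-haired: 3526 × 1/4 = 881.5
  black long-haired: 3526 × 1/4 = 881.5
  brown short-haired: 3526 × 1/4 = 881.5
  brown long-haired: 3526 × 1/4 = 881.5
χ² = Σ (O − E)² / E
  black short-haired: (971 − 881.5)² / 881.5 = 9.0871
  black long-haired: (824 − 881.5)² / 881.5 = 3.7507
  brown short-haired: (847 − 881.5)² / 881.5 = 1.3503
  brown long-haired: (884 − 881.5)² / 881.5 = 0.0071
χ² = 9.0871 + 3.7507 + 1.3503 + 0.0071 = 14.1952 ≈ 14.195
Degrees of freedom = 4 − 1 = 3; critical value at α = 0.05 is 7.815.
Since 14.195 > 7.815, we reject the null hypothesis — the data do not fit the 1:1:1:1 ratio.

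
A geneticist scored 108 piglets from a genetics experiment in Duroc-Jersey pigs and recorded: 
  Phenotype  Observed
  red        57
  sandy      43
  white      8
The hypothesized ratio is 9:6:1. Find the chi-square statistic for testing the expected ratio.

Under the 9:6:1 hypothesis (Σ ratio = 16, N = 108):
  red: 108 × 9/16 = 60.75
  sandy: 108 × 6/16 = 40.5
  white: 108 × 1/16 = 6.75
χ² = Σ (O − E)² / E
  red: (57 − 60.75)² / 60.75 = 0.2315
  sandy: (43 − 40.5)² / 40.5 = 0.1543
  white: (8 − 6.75)² / 6.75 = 0.2315
χ² = 0.2315 + 0.1543 + 0.2315 = 0.6173 ≈ 0.617

0.617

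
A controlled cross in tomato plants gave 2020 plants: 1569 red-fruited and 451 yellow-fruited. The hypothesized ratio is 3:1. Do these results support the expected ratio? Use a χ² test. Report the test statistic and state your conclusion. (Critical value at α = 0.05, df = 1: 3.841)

Expected counts for N = 2020 under a 3:1 ratio (total parts = 4):
  red-fruited: 2020 × 3/4 = 1515
  yellow-fruited: 2020 × 1/4 = 505
χ² = Σ (O − E)² / E
  red-fruited: (1569 − 1515)² / 1515 = 1.9248
  yellow-fruited: (451 − 505)² / 505 = 5.7743
χ² = 1.9248 + 5.7743 = 7.6991 ≈ 7.699
Degrees of freedom = 2 − 1 = 1; critical value at α = 0.05 is 3.841.
Since 7.699 > 3.841, we reject the null hypothesis — the data do not fit the 3:1 ratio.

7.699; not consistent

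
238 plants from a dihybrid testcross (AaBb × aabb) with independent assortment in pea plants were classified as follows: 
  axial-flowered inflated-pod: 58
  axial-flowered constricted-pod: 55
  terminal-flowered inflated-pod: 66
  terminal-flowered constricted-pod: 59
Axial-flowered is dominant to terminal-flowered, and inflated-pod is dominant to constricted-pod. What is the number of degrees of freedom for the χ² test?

A dihybrid testcross with independent assortment gives a 1:1:1:1 ratio.
A goodness-of-fit test with 4 phenotype classes has df = 4 − 1 = 3.

3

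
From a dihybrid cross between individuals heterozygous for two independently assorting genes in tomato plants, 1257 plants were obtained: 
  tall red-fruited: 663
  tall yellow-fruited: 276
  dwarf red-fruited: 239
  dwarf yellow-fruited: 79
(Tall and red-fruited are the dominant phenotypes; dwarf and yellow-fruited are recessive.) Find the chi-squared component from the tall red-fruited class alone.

A dihybrid F₂ with independent assortment and complete dominance at both loci gives a 9:3:3:1 phenotypic ratio.
Total ratio parts = 16. Expected numbers out of 1257:
  tall red-fruited: 1257 × 9/16 = 707.0625
  tall yellow-fruited: 1257 × 3/16 = 235.6875
  dwarf red-fruited: 1257 × 3/16 = 235.6875
  dwarf yellow-fruited: 1257 × 1/16 = 78.5625
Contribution of tall red-fruited: (663 − 707.0625)² / 707.0625 = 2.7459

2.746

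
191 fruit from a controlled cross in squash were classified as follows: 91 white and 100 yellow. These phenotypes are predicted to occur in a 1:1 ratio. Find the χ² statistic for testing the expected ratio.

0.424

Expected counts for N = 191 under a 1:1 ratio (total parts = 2):
  white: 191 × 1/2 = 95.5
  yellow: 191 × 1/2 = 95.5
χ² = Σ (O − E)² / E
  white: (91 − 95.5)² / 95.5 = 0.2120
  yellow: (100 − 95.5)² / 95.5 = 0.2120
χ² = 0.2120 + 0.2120 = 0.424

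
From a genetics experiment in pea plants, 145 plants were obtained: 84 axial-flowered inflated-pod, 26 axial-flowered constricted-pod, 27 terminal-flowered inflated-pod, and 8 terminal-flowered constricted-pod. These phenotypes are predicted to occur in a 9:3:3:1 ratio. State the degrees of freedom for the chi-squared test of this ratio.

A goodness-of-fit test with 4 phenotype classes has df = 4 − 1 = 3.

3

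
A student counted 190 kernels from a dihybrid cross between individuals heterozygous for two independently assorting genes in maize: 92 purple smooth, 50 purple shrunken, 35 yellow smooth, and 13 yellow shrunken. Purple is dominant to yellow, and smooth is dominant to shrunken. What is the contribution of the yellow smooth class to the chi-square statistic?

0.011

A dihybrid F₂ with independent assortment and complete dominance at both loci gives a 9:3:3:1 phenotypic ratio.
Total ratio parts = 16. Expected numbers out of 190:
  purple smooth: 190 × 9/16 = 106.875
  purple shrunken: 190 × 3/16 = 35.625
  yellow smooth: 190 × 3/16 = 35.625
  yellow shrunken: 190 × 1/16 = 11.875
Contribution of yellow smooth: (35 − 35.625)² / 35.625 = 0.0110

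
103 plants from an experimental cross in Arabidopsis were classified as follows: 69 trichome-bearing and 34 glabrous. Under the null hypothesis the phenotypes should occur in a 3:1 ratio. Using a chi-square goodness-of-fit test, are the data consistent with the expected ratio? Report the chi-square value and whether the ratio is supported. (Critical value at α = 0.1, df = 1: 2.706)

Under the 3:1 hypothesis (Σ ratio = 4, N = 103):
  trichome-bearing: 103 × 3/4 = 77.25
  glabrous: 103 × 1/4 = 25.75
χ² = Σ (O − E)² / E
  trichome-bearing: (69 − 77.25)² / 77.25 = 0.8811
  glabrous: (34 − 25.75)² / 25.75 = 2.6432
χ² = 0.8811 + 2.6432 = 3.5243 ≈ 3.524
Degrees of freedom = 2 − 1 = 1; critical value at α = 0.1 is 2.706.
Since 3.524 > 2.706, we reject the null hypothesis — the data do not fit the 3:1 ratio.

3.524; not consistent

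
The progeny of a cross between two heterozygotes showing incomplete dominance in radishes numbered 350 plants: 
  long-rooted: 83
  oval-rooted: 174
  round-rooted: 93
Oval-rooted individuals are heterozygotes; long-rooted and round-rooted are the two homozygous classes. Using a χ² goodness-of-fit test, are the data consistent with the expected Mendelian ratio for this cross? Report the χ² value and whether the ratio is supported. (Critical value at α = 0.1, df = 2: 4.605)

0.583; consistent

With incomplete dominance, a heterozygote × heterozygote cross gives a 1:2:1 phenotypic ratio.
Under the 1:2:1 hypothesis (Σ ratio = 4, N = 350):
  long-rooted: 350 × 1/4 = 87.5
  oval-rooted: 350 × 2/4 = 175
  round-rooted: 350 × 1/4 = 87.5
χ² = Σ (O − E)² / E
  long-rooted: (83 − 87.5)² / 87.5 = 0.2314
  oval-rooted: (174 − 175)² / 175 = 0.0057
  round-rooted: (93 − 87.5)² / 87.5 = 0.3457
χ² = 0.2314 + 0.0057 + 0.3457 = 0.5828 ≈ 0.583
Degrees of freedom = 3 − 1 = 2; critical value at α = 0.1 is 4.605.
Since 0.583 < 4.605, we fail to reject the null hypothesis — the data are consistent with the 1:2:1 ratio.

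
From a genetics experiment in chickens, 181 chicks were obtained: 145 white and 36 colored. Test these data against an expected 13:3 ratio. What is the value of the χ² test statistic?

0.154

Total ratio parts = 16. Expected numbers out of 181:
  white: 181 × 13/16 = 147.0625
  colored: 181 × 3/16 = 33.9375
χ² = Σ (O − E)² / E
  white: (145 − 147.0625)² / 147.0625 = 0.0289
  colored: (36 − 33.9375)² / 33.9375 = 0.1253
χ² = 0.0289 + 0.1253 = 0.1542 ≈ 0.154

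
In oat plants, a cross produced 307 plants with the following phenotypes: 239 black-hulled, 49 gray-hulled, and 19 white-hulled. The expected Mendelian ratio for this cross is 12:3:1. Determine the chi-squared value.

Under the 12:3:1 hypothesis (Σ ratio = 16, N = 307):
  black-hulled: 307 × 12/16 = 230.25
  gray-hulled: 307 × 3/16 = 57.5625
  white-hulled: 307 × 1/16 = 19.1875
χ² = Σ (O − E)² / E
  black-hulled: (239 − 230.25)² / 230.25 = 0.3325
  gray-hulled: (49 − 57.5625)² / 57.5625 = 1.2737
  white-hulled: (19 − 19.1875)² / 19.1875 = 0.0018
χ² = 0.3325 + 1.2737 + 0.0018 = 1.608

1.608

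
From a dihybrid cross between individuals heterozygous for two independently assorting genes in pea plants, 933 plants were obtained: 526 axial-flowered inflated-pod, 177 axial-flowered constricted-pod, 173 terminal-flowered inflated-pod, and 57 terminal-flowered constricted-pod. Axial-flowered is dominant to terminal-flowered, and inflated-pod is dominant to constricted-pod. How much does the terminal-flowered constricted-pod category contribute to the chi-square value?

0.030

A dihybrid F₂ with independent assortment and complete dominance at both loci gives a 9:3:3:1 phenotypic ratio.
Under the 9:3:3:1 hypothesis (Σ ratio = 16, N = 933):
  axial-flowered inflated-pod: 933 × 9/16 = 524.8125
  axial-flowered constricted-pod: 933 × 3/16 = 174.9375
  terminal-flowered inflated-pod: 933 × 3/16 = 174.9375
  terminal-flowered constricted-pod: 933 × 1/16 = 58.3125
Contribution of terminal-flowered constricted-pod: (57 − 58.3125)² / 58.3125 = 0.0295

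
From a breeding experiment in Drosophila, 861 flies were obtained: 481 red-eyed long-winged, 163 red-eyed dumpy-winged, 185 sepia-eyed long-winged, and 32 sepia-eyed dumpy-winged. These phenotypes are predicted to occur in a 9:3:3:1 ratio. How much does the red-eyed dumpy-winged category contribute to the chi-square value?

Total ratio parts = 16. Expected numbers out of 861:
  red-eyed long-winged: 861 × 9/16 = 484.3125
  red-eyed dumpy-winged: 861 × 3/16 = 161.4375
  sepia-eyed long-winged: 861 × 3/16 = 161.4375
  sepia-eyed dumpy-winged: 861 × 1/16 = 53.8125
Contribution of red-eyed dumpy-winged: (163 − 161.4375)² / 161.4375 = 0.0151

0.015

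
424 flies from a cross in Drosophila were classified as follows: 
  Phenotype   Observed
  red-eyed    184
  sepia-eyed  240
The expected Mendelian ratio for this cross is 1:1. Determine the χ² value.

7.396

Under the 1:1 hypothesis (Σ ratio = 2, N = 424):
  red-eyed: 424 × 1/2 = 212
  sepia-eyed: 424 × 1/2 = 212
χ² = Σ (O − E)² / E
  red-eyed: (184 − 212)² / 212 = 3.6981
  sepia-eyed: (240 − 212)² / 212 = 3.6981
χ² = 3.6981 + 3.6981 = 7.3962 ≈ 7.396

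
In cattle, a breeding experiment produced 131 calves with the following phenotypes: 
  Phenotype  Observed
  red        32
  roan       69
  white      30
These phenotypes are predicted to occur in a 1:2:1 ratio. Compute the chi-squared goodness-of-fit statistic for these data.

Under the 1:2:1 hypothesis (Σ ratio = 4, N = 131):
  red: 131 × 1/4 = 32.75
  roan: 131 × 2/4 = 65.5
  white: 131 × 1/4 = 32.75
χ² = Σ (O − E)² / E
  red: (32 − 32.75)² / 32.75 = 0.0172
  roan: (69 − 65.5)² / 65.5 = 0.1870
  white: (30 − 32.75)² / 32.75 = 0.2309
χ² = 0.0172 + 0.1870 + 0.2309 = 0.4351 ≈ 0.435

0.435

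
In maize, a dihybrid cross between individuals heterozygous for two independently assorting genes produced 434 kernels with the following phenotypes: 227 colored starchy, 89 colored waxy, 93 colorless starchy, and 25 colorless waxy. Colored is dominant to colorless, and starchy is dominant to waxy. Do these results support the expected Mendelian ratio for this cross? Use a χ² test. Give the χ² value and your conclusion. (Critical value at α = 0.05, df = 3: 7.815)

3.743; consistent

A dihybrid F₂ with independent assortment and complete dominance at both loci gives a 9:3:3:1 phenotypic ratio.
Expected counts for N = 434 under a 9:3:3:1 ratio (total parts = 16):
  colored starchy: 434 × 9/16 = 244.125
  colored waxy: 434 × 3/16 = 81.375
  colorless starchy: 434 × 3/16 = 81.375
  colorless waxy: 434 × 1/16 = 27.125
χ² = Σ (O − E)² / E
  colored starchy: (227 − 244.125)² / 244.125 = 1.2013
  colored waxy: (89 − 81.375)² / 81.375 = 0.7145
  colorless starchy: (93 − 81.375)² / 81.375 = 1.6607
  colorless waxy: (25 − 27.125)² / 27.125 = 0.1665
χ² = 1.2013 + 0.7145 + 1.6607 + 0.1665 = 3.743
Degrees of freedom = 4 − 1 = 3; critical value at α = 0.05 is 7.815.
Since 3.743 < 7.815, we fail to reject the null hypothesis — the data are consistent with the 9:3:3:1 ratio.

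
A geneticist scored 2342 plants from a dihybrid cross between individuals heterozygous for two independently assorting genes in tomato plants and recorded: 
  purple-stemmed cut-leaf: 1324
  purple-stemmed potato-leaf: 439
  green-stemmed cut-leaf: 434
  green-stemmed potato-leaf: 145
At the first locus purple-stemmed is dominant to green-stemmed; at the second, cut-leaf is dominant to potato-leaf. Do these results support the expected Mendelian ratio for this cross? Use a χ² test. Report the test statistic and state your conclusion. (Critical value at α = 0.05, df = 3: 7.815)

0.106; consistent

A dihybrid F₂ with independent assortment and complete dominance at both loci gives a 9:3:3:1 phenotypic ratio.
The 9:3:3:1 ratio has 16 parts, so with N = 2342 the expected counts are:
  purple-stemmed cut-leaf: 2342 × 9/16 = 1317.375
  purple-stemmed potato-leaf: 2342 × 3/16 = 439.125
  green-stemmed cut-leaf: 2342 × 3/16 = 439.125
  green-stemmed potato-leaf: 2342 × 1/16 = 146.375
χ² = Σ (O − E)² / E
  purple-stemmed cut-leaf: (1324 − 1317.375)² / 1317.375 = 0.0333
  purple-stemmed potato-leaf: (439 − 439.125)² / 439.125 = 0.0000
  green-stemmed cut-leaf: (434 − 439.125)² / 439.125 = 0.0598
  green-stemmed potato-leaf: (145 − 146.375)² / 146.375 = 0.0129
χ² = 0.0333 + 0.0000 + 0.0598 + 0.0129 = 0.106
Degrees of freedom = 4 − 1 = 3; critical value at α = 0.05 is 7.815.
Since 0.106 < 7.815, we fail to reject the null hypothesis — the data are consistent with the 9:3:3:1 ratio.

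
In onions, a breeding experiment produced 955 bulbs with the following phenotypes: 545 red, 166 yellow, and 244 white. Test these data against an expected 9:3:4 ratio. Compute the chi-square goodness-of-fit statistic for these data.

Under the 9:3:4 hypothesis (Σ ratio = 16, N = 955):
  red: 955 × 9/16 = 537.1875
  yellow: 955 × 3/16 = 179.0625
  white: 955 × 4/16 = 238.75
χ² = Σ (O − E)² / E
  red: (545 − 537.1875)² / 537.1875 = 0.1136
  yellow: (166 − 179.0625)² / 179.0625 = 0.9529
  white: (244 − 238.75)² / 238.75 = 0.1154
χ² = 0.1136 + 0.9529 + 0.1154 = 1.1819 ≈ 1.182

1.182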